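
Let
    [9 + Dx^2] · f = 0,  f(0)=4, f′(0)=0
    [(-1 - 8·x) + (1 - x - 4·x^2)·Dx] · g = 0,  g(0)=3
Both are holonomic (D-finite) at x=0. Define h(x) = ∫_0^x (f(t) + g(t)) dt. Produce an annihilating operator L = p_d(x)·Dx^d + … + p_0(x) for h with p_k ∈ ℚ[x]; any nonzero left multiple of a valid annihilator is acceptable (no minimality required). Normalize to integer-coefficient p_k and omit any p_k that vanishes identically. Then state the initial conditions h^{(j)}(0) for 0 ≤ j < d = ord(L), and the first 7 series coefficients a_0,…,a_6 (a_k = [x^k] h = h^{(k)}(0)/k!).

f: a_k = 4, 0, -18, 0, 27/2, 0, -81/20, …
g: a_k = 3, 3, 15, 27, 87, 195, 543, …
Weyl lclm of L_f,L_g ⇒ L₀ (ord ≤ 3).
h=∫₀ˣh₀: take L = L₀·Dx.
L = (-567 - 4806·x - 3321·x^2 - 9936·x^3 - 6480·x^4 - 10368·x^5)·Dx + (171 - 117·x - 441·x^2 + 135·x^3 - 540·x^4 - 3888·x^5 - 5184·x^6)·Dx^2 + (-63 - 534·x - 369·x^2 - 1104·x^3 - 720·x^4 - 1152·x^5)·Dx^3 + (19 - 13·x - 49·x^2 + 15·x^3 - 60·x^4 - 432·x^5 - 576·x^6)·Dx^4  (order 4).
h: a_k = 0, 7, 3/2, -1, 27/4, 201/10, 65/2, …
ICs: h(0) = 0, h′(0) = 7, h′′(0) = 3, h′′′(0) = -6.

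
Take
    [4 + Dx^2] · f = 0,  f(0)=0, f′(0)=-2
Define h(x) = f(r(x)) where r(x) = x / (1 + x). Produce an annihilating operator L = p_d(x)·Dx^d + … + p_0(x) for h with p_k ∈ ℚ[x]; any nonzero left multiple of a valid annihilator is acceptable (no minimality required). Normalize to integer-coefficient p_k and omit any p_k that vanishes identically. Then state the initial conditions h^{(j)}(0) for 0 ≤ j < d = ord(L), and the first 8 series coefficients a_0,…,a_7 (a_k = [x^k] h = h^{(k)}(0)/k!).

L = 4 + (2 + 6·x + 6·x^2 + 2·x^3)·Dx + (1 + 4·x + 6·x^2 + 4·x^3 + x^4)·Dx^2  (order 2).
h: a_k = 0, -2, 2, -2/3, -2, 86/15, -10, 4418/315, …
ICs: h(0) = 0, h′(0) = -2.

f: a_k = 0, -2, 0, 4/3, 0, -4/15, 0, 8/315, …
Substitute x→r, Dx→(1/r')Dx; clear ⇒ L₀.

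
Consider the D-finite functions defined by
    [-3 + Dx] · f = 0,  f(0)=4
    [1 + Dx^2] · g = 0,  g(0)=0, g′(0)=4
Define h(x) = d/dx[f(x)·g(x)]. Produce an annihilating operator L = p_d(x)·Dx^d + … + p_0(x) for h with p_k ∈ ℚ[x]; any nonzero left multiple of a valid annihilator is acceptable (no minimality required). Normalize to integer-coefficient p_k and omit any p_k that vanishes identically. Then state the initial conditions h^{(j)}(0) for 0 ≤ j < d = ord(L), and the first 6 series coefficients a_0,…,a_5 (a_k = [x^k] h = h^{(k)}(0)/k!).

f: a_k = 4, 12, 18, 18, 27/2, 81/10, …
g: a_k = 0, 4, 0, -2/3, 0, 1/30, …
Sym-product of L_f,L_g gives L₀ (≤ ord 2).
Differentiate: ansatz ord ≤ ord L₀ ⇒ L.
L = 10 - 6·Dx + Dx^2  (order 2).
h: a_k = 16, 96, 208, 256, 632/3, 624/5, …
ICs: h(0) = 16, h′(0) = 96.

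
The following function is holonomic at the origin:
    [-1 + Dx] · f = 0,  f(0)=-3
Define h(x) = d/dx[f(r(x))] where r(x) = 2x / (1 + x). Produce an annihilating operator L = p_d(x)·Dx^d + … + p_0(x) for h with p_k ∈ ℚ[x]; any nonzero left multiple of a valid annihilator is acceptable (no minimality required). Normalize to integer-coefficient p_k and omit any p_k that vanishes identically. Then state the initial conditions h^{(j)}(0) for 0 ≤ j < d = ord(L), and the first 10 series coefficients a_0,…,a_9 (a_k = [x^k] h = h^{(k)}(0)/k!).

f: a_k = -3, -3, -3/2, -1/2, -1/8, -1/40, -1/240, -1/1680, -1/13440, -1/120960, …
h₀=f(r): pull back L_f along r ⇒ L₀.
Differentiate: ansatz ord ≤ ord L₀ ⇒ L.
L = -2·x + (-1 - 2·x - x^2)·Dx  (order 1).
h: a_k = -6, 0, 6, -8, 6, -8/5, -10/3, 256/35, -142/15, 8992/945, …
ICs: h(0) = -6.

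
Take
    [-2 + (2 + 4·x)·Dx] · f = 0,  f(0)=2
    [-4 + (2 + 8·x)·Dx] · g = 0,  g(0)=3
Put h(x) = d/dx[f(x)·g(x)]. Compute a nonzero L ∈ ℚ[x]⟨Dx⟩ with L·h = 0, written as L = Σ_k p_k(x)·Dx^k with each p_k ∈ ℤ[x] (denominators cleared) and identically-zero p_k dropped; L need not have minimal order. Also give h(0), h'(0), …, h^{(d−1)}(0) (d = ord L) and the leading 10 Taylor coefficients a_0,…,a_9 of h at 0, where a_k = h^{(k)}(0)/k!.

L = -1 + (-3 - 26·x - 72·x^2 - 64·x^3)·Dx  (order 1).
h: a_k = 18, -6, 27, -111, 1755/4, -6813/4, 52479/8, -201543/8, 6190587/64, -23793585/64, …
ICs: h(0) = 18.

f: a_k = 2, 2, -1, 1, -5/4, 7/4, -21/8, 33/8, -429/64, 715/64, …
g: a_k = 3, 6, -6, 12, -30, 84, -252, 792, -2574, 8580, …
Sym-product of L_f,L_g gives L₀ (≤ ord 1).
Differentiate: ansatz ord ≤ ord L₀ ⇒ L.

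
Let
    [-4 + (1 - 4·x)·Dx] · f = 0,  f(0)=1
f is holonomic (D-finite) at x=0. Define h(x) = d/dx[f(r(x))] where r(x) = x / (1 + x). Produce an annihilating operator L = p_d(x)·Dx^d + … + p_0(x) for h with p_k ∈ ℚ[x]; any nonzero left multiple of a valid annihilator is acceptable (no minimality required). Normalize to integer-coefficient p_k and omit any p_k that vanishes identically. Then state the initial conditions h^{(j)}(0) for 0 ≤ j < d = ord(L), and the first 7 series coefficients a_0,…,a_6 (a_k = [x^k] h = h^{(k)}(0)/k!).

L = 6 + (-1 + 3·x)·Dx  (order 1).
h: a_k = 4, 24, 108, 432, 1620, 5832, 20412, …
ICs: h(0) = 4.

f: a_k = 1, 4, 16, 64, 256, 1024, 4096, …
h₀=f(r): pull back L_f along r ⇒ L₀.
h=h₀': d/dx-closure on L₀ ⇒ L.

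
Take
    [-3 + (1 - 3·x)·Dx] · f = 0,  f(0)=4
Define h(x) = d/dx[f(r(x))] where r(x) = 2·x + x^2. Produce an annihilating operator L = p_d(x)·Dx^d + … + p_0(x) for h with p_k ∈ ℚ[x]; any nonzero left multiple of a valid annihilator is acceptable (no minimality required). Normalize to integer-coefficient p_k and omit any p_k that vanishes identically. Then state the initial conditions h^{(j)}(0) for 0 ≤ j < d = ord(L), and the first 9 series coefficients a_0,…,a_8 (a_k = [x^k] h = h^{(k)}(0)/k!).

L = (13 + 18·x + 9·x^2) + (-1 + 5·x + 9·x^2 + 3·x^3)·Dx  (order 1).
h: a_k = 24, 312, 3024, 26064, 210600, 1633608, 12319776, 91012896, 661856184, …
ICs: h(0) = 24.

f: a_k = 4, 12, 36, 108, 324, 972, 2916, 8748, 26244, …
Substitute x→r, Dx→(1/r')Dx; clear ⇒ L₀.
h₀' ⇒ L via d/dx closure of L₀.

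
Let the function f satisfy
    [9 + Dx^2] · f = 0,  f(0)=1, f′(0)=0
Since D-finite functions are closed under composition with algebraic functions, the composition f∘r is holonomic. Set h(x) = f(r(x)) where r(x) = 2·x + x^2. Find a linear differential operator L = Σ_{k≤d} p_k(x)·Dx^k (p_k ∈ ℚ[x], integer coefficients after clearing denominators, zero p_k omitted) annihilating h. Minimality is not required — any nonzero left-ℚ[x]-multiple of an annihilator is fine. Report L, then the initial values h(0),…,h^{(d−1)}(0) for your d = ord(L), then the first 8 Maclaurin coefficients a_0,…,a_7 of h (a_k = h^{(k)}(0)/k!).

f: a_k = 1, 0, -9/2, 0, 27/8, 0, -81/80, 0, …
Change of var in L_f (x↦r) gives L₀.
L = (36 + 108·x + 108·x^2 + 36·x^3) - Dx + (1 + x)·Dx^2  (order 2).
h: a_k = 1, 0, -18, -18, 99/2, 108, 81/5, -837/5, …
ICs: h(0) = 1, h′(0) = 0.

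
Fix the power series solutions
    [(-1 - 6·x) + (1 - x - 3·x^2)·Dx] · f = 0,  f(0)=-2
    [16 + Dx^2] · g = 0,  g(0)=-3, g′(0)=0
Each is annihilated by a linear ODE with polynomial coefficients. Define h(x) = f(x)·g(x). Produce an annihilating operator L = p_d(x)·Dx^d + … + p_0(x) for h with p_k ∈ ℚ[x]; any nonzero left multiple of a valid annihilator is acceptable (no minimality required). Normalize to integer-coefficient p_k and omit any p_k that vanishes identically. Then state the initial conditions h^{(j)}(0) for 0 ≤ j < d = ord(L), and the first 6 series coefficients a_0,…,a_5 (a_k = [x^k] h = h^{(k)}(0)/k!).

L = (-10 + 16·x + 48·x^2) + (2 + 12·x)·Dx + (-1 + x + 3·x^2)·Dx^2  (order 2).
h: a_k = 6, 6, -24, -6, -14, -32, …
ICs: h(0) = 6, h′(0) = 6.

f: a_k = -2, -2, -8, -14, -38, -80, …
g: a_k = -3, 0, 24, 0, -32, 0, …
L₀ := L_f ⊗_s L_g (sym. prod.), ord ≤ 2.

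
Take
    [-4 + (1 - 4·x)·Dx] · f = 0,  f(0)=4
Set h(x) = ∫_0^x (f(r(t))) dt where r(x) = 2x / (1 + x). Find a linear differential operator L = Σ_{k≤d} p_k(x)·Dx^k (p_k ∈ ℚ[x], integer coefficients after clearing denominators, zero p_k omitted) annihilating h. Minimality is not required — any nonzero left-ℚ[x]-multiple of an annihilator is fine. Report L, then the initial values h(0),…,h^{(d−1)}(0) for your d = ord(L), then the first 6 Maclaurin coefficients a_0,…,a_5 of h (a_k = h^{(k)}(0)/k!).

f: a_k = 4, 16, 64, 256, 1024, 4096, …
L₀ from L_f via x↦r, Dx↦r'^{-1}Dx.
h=∫h₀ ⇒ L = L₀·Dx.
L = 8·Dx + (-1 + 6·x + 7·x^2)·Dx^2  (order 2).
h: a_k = 0, 4, 16, 224/3, 392, 10976/5, …
ICs: h(0) = 0, h′(0) = 4.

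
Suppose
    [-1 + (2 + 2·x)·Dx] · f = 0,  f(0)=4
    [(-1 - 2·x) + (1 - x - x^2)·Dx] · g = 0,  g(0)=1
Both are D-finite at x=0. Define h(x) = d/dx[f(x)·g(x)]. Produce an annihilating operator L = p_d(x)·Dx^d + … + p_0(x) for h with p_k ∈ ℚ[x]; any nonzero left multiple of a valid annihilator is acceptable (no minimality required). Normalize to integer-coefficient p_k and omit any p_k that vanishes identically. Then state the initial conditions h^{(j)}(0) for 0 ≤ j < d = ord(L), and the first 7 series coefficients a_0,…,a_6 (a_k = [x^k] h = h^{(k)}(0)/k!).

L = (19 + 66·x + 81·x^2 + 50·x^3 + 15·x^4) + (-6 - 10·x + 6·x^2 + 26·x^3 + 22·x^4 + 6·x^5)·Dx  (order 1).
h: a_k = 6, 19, 189/4, 803/8, 13105/64, 50661/128, 383425/512, …
ICs: h(0) = 6.

f: a_k = 4, 2, -1/2, 1/4, -5/32, 7/64, -21/256, …
g: a_k = 1, 1, 2, 3, 5, 8, 13, …
Sym-product of L_f,L_g gives L₀ (≤ ord 1).
h₀' ⇒ L via d/dx closure of L₀.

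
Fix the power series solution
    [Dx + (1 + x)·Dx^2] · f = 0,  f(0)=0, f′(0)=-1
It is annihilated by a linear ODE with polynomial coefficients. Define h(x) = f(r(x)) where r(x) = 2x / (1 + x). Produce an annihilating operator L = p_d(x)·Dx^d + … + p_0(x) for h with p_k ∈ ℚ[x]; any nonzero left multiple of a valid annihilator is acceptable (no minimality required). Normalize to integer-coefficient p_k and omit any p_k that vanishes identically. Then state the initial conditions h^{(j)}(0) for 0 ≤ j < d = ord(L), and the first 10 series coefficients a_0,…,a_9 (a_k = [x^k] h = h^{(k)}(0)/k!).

L = (4 + 6·x)·Dx + (1 + 4·x + 3·x^2)·Dx^2  (order 2).
h: a_k = 0, -2, 4, -26/3, 20, -242/5, 364/3, -2186/7, 820, -19682/9, …
ICs: h(0) = 0, h′(0) = -2.

f: a_k = 0, -1, 1/2, -1/3, 1/4, -1/5, 1/6, -1/7, 1/8, -1/9, …
Substitute x→r, Dx→(1/r')Dx; clear ⇒ L₀.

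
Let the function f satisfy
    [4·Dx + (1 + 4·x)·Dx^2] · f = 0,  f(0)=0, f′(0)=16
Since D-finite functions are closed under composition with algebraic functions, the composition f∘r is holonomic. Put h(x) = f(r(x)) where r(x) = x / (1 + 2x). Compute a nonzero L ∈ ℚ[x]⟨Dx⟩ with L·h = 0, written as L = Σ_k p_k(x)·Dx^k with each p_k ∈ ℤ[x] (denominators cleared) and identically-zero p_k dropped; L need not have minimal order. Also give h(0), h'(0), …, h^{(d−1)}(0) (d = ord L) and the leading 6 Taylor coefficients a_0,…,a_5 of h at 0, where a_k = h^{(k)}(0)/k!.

f: a_k = 0, 16, -32, 256/3, -256, 4096/5, …
f∘r: x↦r, Dx↦Dx/r' in L_f ⇒ L₀.
L = (8 + 24·x)·Dx + (1 + 8·x + 12·x^2)·Dx^2  (order 2).
h: a_k = 0, 16, -64, 832/3, -1280, 30976/5, …
ICs: h(0) = 0, h′(0) = 16.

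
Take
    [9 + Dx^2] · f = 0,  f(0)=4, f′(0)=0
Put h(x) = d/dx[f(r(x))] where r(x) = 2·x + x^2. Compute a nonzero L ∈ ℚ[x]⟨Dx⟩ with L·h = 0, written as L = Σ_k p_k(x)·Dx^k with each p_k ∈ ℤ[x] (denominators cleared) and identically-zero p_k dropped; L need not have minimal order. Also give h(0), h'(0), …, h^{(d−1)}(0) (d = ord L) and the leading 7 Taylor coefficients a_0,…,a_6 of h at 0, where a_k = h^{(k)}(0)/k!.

f: a_k = 4, 0, -18, 0, 27/2, 0, -81/20, …
f∘r: x↦r, Dx↦Dx/r' in L_f ⇒ L₀.
h=h₀': d/dx-closure on L₀ ⇒ L.
L = (39 + 144·x + 216·x^2 + 144·x^3 + 36·x^4) + (-3 - 3·x)·Dx + (1 + 2·x + x^2)·Dx^2  (order 2).
h: a_k = 0, -144, -216, 792, 2160, 1944/5, -23436/5, …
ICs: h(0) = 0, h′(0) = -144.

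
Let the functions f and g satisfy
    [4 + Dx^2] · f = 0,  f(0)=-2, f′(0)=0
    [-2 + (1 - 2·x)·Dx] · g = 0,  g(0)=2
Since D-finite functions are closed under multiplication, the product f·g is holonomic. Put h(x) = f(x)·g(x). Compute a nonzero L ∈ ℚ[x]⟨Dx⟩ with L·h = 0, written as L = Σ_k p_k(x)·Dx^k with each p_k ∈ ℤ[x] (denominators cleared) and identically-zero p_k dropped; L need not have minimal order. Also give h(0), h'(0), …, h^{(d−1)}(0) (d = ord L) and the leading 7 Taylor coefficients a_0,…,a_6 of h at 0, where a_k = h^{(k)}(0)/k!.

f: a_k = -2, 0, 4, 0, -4/3, 0, 8/45, …
g: a_k = 2, 4, 8, 16, 32, 64, 128, …
f·g: L₀ = L_f ⊗_s L_g, ord ≤ 2·1.
L = (-4 + 8·x) + 4·Dx + (-1 + 2·x)·Dx^2  (order 2).
h: a_k = -4, -8, -8, -16, -104/3, -208/3, -6224/45, …
ICs: h(0) = -4, h′(0) = -8.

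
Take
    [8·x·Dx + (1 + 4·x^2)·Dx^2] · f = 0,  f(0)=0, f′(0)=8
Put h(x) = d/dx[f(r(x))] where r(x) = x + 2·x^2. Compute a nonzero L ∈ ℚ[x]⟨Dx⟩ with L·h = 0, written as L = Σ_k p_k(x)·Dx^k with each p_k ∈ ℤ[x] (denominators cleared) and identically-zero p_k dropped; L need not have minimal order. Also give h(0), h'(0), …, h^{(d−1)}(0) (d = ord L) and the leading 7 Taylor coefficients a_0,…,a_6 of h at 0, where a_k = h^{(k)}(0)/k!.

f: a_k = 0, 8, 0, -32/3, 0, 128/5, 0, …
Change of var in L_f (x↦r) gives L₀.
Derive L from L₀ (diff closure).
L = (-4 + 8·x + 64·x^2 + 192·x^3 + 192·x^4) + (1 + 4·x + 4·x^2 + 32·x^3 + 80·x^4 + 64·x^5)·Dx  (order 1).
h: a_k = 8, 32, -32, -256, -512, 1024, 6656, …
ICs: h(0) = 8.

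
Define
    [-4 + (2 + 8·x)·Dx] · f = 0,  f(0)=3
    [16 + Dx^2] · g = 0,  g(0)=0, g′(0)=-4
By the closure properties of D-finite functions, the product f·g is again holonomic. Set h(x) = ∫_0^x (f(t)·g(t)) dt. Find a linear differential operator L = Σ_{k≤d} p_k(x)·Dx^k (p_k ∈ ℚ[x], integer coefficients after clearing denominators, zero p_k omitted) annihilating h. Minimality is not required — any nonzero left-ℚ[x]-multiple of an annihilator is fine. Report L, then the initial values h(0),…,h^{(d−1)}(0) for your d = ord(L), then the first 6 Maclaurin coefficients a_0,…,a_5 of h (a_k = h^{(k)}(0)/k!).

f: a_k = 3, 6, -6, 12, -30, 84, …
g: a_k = 0, -4, 0, 32/3, 0, -128/15, …
Sym-product of L_f,L_g gives L₀ (≤ ord 2).
h=∫₀ˣh₀: take L = L₀·Dx.
L = (28 + 128·x + 256·x^2)·Dx + (-4 - 16·x)·Dx^2 + (1 + 8·x + 16·x^2)·Dx^3  (order 3).
h: a_k = 0, 0, -6, -8, 14, 16/5, …
ICs: h(0) = 0, h′(0) = 0, h′′(0) = -12.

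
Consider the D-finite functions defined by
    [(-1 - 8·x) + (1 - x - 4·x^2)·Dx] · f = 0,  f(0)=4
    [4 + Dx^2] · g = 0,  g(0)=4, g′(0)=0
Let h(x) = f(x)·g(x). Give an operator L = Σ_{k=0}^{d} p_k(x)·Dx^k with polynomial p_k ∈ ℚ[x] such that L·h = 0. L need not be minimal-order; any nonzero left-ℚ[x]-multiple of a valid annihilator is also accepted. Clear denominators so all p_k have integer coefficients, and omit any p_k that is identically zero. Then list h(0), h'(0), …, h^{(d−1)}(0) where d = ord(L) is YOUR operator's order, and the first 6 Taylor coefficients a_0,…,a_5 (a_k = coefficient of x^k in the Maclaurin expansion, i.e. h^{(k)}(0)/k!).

f: a_k = 4, 4, 20, 36, 116, 260, …
g: a_k = 4, 0, -8, 0, 8/3, 0, …
L₀ := L_f ⊗_s L_g (sym. prod.), ord ≤ 2.
L = (4 + 4·x + 16·x^2) + (2 + 16·x)·Dx + (-1 + x + 4·x^2)·Dx^2  (order 2).
h: a_k = 16, 16, 48, 112, 944/3, 2288/3, …
ICs: h(0) = 16, h′(0) = 16.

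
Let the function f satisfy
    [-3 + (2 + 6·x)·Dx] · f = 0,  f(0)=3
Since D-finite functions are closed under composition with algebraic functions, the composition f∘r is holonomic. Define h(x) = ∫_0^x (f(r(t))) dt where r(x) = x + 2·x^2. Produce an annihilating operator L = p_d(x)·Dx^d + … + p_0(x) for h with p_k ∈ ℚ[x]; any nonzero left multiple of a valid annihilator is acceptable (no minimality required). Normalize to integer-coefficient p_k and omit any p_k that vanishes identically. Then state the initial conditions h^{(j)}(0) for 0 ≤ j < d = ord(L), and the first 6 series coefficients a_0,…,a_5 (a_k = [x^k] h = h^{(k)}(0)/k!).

L = (-3 - 12·x)·Dx + (2 + 6·x + 12·x^2)·Dx^2  (order 2).
h: a_k = 0, 3, 9/4, 15/8, -135/64, 189/128, …
ICs: h(0) = 0, h′(0) = 3.

f: a_k = 3, 9/2, -27/8, 81/16, -1215/128, 5103/256, …
Substitute x→r, Dx→(1/r')Dx; clear ⇒ L₀.
h=∫₀ˣh₀: take L = L₀·Dx.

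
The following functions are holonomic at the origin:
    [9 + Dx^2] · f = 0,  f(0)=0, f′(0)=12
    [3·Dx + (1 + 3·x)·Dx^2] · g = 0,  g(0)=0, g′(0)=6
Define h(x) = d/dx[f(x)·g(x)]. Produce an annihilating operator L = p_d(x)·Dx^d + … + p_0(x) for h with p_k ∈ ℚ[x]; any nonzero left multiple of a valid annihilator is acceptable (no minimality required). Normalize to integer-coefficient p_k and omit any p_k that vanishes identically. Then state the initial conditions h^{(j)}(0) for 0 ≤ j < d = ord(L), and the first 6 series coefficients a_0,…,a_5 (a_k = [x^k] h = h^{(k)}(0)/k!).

f: a_k = 0, 12, 0, -18, 0, 81/10, …
g: a_k = 0, 6, -9, 18, -81/2, 486/5, …
Product ⇒ symmetric product L₀, ord ≤ 4.
h₀' ⇒ L via d/dx closure of L₀.
L = (-675 - 3564·x - 10206·x^2 + 8748·x^3 + 94041·x^4 + 157464·x^5 + 78732·x^6) + (-216 - 864·x + 1620·x^2 + 14580·x^3 + 29160·x^4 + 17496·x^5)·Dx + (-84 - 396·x - 378·x^2 + 5832·x^3 + 23814·x^4 + 34992·x^5 + 17496·x^6)·Dx^2 + (-24 - 96·x + 180·x^2 + 1620·x^3 + 3240·x^4 + 1944·x^5)·Dx^3 + (-1 + 84·x^2 + 540·x^3 + 1485·x^4 + 1944·x^5 + 972·x^6)·Dx^4  (order 4).
h: a_k = 0, 144, -324, 432, -1620, 5346, …
ICs: h(0) = 0, h′(0) = 144, h′′(0) = -648, h′′′(0) = 2592.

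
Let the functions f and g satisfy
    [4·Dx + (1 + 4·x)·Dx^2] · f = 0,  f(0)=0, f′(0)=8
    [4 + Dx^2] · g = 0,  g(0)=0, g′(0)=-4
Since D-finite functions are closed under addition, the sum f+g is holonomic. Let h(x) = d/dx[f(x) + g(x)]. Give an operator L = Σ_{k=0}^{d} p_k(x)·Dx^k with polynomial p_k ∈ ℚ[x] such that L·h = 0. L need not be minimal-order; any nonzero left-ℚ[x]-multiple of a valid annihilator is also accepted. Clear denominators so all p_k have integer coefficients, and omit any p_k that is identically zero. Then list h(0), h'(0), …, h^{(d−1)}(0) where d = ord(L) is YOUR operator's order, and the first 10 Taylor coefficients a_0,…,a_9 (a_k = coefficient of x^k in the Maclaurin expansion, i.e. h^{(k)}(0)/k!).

L = (400 + 128·x + 256·x^2) + (36 + 176·x + 192·x^2 + 256·x^3)·Dx + (100 + 32·x + 64·x^2)·Dx^2 + (9 + 44·x + 48·x^2 + 64·x^3)·Dx^3  (order 3).
h: a_k = 4, -32, 136, -512, 6136/3, -8192, 1474576/45, -131072, 165150712/315, -2097152, …
ICs: h(0) = 4, h′(0) = -32, h′′(0) = 272.

f: a_k = 0, 8, -16, 128/3, -128, 2048/5, -4096/3, 32768/7, -16384, 524288/9, …
g: a_k = 0, -4, 0, 8/3, 0, -8/15, 0, 16/315, 0, -8/2835, …
L₀ := lclm(L_f,L_g); ord L₀ ≤ 2+2.
h=h₀': d/dx-closure on L₀ ⇒ L.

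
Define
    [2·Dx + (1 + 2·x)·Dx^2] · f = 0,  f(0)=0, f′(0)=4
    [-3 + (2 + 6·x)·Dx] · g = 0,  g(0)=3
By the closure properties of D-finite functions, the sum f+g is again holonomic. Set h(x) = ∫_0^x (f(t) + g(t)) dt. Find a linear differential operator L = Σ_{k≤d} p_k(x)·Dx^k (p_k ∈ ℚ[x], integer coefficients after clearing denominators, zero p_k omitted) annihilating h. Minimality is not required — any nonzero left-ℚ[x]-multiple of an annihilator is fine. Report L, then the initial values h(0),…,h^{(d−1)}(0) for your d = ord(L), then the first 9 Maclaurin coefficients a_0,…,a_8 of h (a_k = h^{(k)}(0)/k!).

L = (-6 + 36·x)·Dx^2 + (5 + 84·x + 180·x^2)·Dx^3 + (2 + 22·x + 72·x^2 + 72·x^3)·Dx^4  (order 4).
h: a_k = 0, 3, 17/4, -59/24, 499/192, -2239/640, 41899/7680, -203317/21504, 2039879/114688, …
ICs: h(0) = 0, h′(0) = 3, h′′(0) = 17/2, h′′′(0) = -59/4.

f: a_k = 0, 4, -4, 16/3, -8, 64/5, -64/3, 256/7, -64, …
g: a_k = 3, 9/2, -27/8, 81/16, -1215/128, 5103/256, -45927/1024, 216513/2048, -8444007/32768, …
h₀=f+g: left-lcm gives L₀, ord ≤ 3.
h=∫₀ˣh₀: take L = L₀·Dx.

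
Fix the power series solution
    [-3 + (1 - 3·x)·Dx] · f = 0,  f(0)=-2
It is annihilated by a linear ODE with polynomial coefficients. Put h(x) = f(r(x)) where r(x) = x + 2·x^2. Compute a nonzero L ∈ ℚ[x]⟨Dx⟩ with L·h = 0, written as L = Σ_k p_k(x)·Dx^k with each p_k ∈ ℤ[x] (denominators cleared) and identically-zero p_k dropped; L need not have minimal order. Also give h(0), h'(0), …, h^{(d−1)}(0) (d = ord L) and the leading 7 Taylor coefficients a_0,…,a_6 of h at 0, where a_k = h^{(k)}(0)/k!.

L = (3 + 12·x) + (-1 + 3·x + 6·x^2)·Dx  (order 1).
h: a_k = -2, -6, -30, -126, -558, -2430, -10638, …
ICs: h(0) = -2.

f: a_k = -2, -6, -18, -54, -162, -486, -1458, …
f∘r: x↦r, Dx↦Dx/r' in L_f ⇒ L₀.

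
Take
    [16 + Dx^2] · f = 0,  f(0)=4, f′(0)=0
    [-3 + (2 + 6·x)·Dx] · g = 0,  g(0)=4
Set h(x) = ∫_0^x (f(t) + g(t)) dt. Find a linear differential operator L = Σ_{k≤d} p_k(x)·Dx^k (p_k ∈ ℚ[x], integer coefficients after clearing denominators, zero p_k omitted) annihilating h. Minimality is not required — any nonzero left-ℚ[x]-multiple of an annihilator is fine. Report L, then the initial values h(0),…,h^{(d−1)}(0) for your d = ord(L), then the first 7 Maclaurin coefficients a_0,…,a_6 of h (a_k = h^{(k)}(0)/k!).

f: a_k = 4, 0, -32, 0, 128/3, 0, -1024/45, …
g: a_k = 4, 6, -9/2, 27/4, -405/32, 1701/64, -15309/256, …
Weyl lclm of L_f,L_g ⇒ L₀ (ord ≤ 3).
h=∫h₀ ⇒ L = L₀·Dx.
L = (-4368 - 18432·x - 27648·x^2)·Dx + (1760 + 17568·x + 55296·x^2 + 55296·x^3)·Dx^2 + (-273 - 1152·x - 1728·x^2)·Dx^3 + (110 + 1098·x + 3456·x^2 + 3456·x^3)·Dx^4  (order 4).
h: a_k = 0, 8, 3, -73/6, 27/16, 2881/480, 567/128, …
ICs: h(0) = 0, h′(0) = 8, h′′(0) = 6, h′′′(0) = -73.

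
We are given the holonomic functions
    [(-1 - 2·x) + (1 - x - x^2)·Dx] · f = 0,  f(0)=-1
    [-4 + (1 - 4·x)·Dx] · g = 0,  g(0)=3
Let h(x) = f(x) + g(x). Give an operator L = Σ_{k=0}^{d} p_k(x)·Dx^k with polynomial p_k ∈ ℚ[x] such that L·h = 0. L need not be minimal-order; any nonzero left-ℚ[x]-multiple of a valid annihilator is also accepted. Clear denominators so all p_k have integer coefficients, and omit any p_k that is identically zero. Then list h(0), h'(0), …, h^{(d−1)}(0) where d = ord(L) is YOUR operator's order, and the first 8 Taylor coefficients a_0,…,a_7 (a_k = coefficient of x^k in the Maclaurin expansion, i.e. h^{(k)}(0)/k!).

f: a_k = -1, -1, -2, -3, -5, -8, -13, -21, …
g: a_k = 3, 12, 48, 192, 768, 3072, 12288, 49152, …
Sum ⇒ L₀ = lclm(L_f,L_g) in ℚ(x)⟨Dx⟩.
L = (-16 - 72·x + 24·x^2 - 32·x^3) + (28 - 38·x - 54·x^2 + 16·x^3 - 64·x^4)·Dx + (-3 + 17·x - 23·x^2 + 14·x^3 - 4·x^4 - 16·x^5)·Dx^2  (order 2).
h: a_k = 2, 11, 46, 189, 763, 3064, 12275, 49131, …
ICs: h(0) = 2, h′(0) = 11.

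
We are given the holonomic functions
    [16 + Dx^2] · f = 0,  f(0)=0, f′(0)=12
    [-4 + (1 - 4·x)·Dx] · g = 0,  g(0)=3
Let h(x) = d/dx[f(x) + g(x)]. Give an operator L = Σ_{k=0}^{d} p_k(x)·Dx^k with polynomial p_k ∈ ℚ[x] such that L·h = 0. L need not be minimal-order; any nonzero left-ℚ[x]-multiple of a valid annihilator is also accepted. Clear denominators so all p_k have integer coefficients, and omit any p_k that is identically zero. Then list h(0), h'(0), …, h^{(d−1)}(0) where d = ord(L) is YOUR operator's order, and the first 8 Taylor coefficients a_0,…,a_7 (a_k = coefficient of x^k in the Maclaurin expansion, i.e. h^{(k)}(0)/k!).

L = (1664 - 1024·x + 2048·x^2) + (-112 + 576·x - 768·x^2 + 1024·x^3)·Dx + (104 - 64·x + 128·x^2)·Dx^2 + (-7 + 36·x - 48·x^2 + 64·x^3)·Dx^3  (order 3).
h: a_k = 24, 96, 480, 3072, 15488, 73728, 5159936/15, 1572864, …
ICs: h(0) = 24, h′(0) = 96, h′′(0) = 960.

f: a_k = 0, 12, 0, -32, 0, 128/5, 0, -1024/105, …
g: a_k = 3, 12, 48, 192, 768, 3072, 12288, 49152, …
f+g: L₀ = lclm(L_f,L_g), ord ≤ 2+1.
h₀' ⇒ L via d/dx closure of L₀.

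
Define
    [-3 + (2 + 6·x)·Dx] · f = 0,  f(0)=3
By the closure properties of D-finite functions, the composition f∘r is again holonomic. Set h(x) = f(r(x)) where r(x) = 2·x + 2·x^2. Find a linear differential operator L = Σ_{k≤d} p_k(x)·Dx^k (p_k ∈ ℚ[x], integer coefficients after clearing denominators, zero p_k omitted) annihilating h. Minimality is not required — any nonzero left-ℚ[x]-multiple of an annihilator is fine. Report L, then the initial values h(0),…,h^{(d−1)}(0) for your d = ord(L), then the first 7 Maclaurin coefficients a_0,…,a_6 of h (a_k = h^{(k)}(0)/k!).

L = (-3 - 6·x) + (1 + 6·x + 6·x^2)·Dx  (order 1).
h: a_k = 3, 9, -9/2, 27/2, -351/8, 1215/8, -8829/16, …
ICs: h(0) = 3.

f: a_k = 3, 9/2, -27/8, 81/16, -1215/128, 5103/256, -45927/1024, …
L₀ from L_f via x↦r, Dx↦r'^{-1}Dx.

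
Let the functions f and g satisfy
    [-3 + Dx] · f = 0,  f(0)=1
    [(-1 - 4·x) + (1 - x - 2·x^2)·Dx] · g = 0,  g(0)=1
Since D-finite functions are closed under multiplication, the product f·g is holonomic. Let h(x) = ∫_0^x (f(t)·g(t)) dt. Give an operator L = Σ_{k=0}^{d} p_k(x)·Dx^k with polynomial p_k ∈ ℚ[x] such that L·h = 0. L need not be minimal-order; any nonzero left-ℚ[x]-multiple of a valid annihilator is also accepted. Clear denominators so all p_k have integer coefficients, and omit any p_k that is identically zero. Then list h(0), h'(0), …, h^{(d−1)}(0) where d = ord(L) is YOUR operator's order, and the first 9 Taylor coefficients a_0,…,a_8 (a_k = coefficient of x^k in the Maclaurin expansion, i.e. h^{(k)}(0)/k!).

f: a_k = 1, 3, 9/2, 9/2, 27/8, 81/40, 81/80, 243/560, 729/4480, …
g: a_k = 1, 1, 3, 5, 11, 21, 43, 85, 171, …
f·g: L₀ = L_f ⊗_s L_g, ord ≤ 1·1.
∫: right-multiply L₀ by Dx.
L = (4 + x - 6·x^2)·Dx + (-1 + x + 2·x^2)·Dx^2  (order 2).
h: a_k = 0, 1, 2, 7/2, 23/4, 379/40, 159/10, 15293/560, 107071/2240, …
ICs: h(0) = 0, h′(0) = 1.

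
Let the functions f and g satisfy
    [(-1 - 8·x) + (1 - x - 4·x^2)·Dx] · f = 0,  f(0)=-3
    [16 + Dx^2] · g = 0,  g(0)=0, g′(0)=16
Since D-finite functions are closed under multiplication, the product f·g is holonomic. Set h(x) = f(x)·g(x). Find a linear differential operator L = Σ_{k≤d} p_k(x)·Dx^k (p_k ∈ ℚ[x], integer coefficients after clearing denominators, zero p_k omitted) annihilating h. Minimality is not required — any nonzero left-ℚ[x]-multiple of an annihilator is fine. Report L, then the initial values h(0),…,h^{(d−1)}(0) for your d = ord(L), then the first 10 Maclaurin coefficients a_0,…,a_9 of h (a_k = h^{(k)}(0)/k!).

L = (-8 + 16·x + 64·x^2) + (2 + 16·x)·Dx + (-1 + x + 4·x^2)·Dx^2  (order 2).
h: a_k = 0, -48, -48, -112, -304, -4272/5, -10352/5, -572144/105, -1441712/105, -33580784/945, …
ICs: h(0) = 0, h′(0) = -48.

f: a_k = -3, -3, -15, -27, -87, -195, -543, -1323, -3495, -8787, …
g: a_k = 0, 16, 0, -128/3, 0, 512/15, 0, -4096/315, 0, 8192/2835, …
f·g: L₀ = L_f ⊗_s L_g, ord ≤ 1·2.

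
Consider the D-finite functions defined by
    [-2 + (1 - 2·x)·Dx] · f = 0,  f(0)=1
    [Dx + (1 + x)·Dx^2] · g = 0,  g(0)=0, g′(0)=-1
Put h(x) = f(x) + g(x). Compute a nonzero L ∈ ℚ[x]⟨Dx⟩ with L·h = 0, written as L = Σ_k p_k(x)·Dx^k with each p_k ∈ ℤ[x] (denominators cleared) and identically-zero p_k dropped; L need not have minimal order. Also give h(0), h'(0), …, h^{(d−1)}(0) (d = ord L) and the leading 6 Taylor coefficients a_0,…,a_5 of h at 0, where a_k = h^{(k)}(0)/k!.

L = (32 + 8·x)·Dx + (22 + 56·x + 16·x^2)·Dx^2 + (-5 + 3·x + 12·x^2 + 4·x^3)·Dx^3  (order 3).
h: a_k = 1, 1, 9/2, 23/3, 65/4, 159/5, …
ICs: h(0) = 1, h′(0) = 1, h′′(0) = 9.

f: a_k = 1, 2, 4, 8, 16, 32, …
g: a_k = 0, -1, 1/2, -1/3, 1/4, -1/5, …
Weyl lclm of L_f,L_g ⇒ L₀ (ord ≤ 3).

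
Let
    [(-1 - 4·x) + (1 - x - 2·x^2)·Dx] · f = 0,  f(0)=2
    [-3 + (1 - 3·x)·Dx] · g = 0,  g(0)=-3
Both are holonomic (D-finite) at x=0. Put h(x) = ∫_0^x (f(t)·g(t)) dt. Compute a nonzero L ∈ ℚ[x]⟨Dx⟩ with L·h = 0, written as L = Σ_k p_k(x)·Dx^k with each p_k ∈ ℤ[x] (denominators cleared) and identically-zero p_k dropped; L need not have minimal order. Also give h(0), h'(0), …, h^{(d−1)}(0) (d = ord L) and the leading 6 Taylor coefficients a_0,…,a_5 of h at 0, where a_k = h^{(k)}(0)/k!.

L = (-4 + 2·x + 18·x^2)·Dx + (1 - 4·x + x^2 + 6·x^3)·Dx^2  (order 2).
h: a_k = 0, -6, -12, -30, -75, -966/5, …
ICs: h(0) = 0, h′(0) = -6.

f: a_k = 2, 2, 6, 10, 22, 42, …
g: a_k = -3, -9, -27, -81, -243, -729, …
L₀ := L_f ⊗_s L_g (sym. prod.), ord ≤ 1.
Integrate: L := L₀·Dx.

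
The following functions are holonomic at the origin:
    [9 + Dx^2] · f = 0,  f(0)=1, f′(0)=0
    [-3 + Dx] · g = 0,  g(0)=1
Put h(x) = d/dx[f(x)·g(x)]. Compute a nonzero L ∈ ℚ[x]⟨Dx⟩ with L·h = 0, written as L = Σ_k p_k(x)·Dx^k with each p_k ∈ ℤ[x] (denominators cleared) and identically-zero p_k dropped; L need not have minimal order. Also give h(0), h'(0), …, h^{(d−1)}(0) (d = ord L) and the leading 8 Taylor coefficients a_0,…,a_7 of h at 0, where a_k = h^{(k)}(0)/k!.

f: a_k = 1, 0, -9/2, 0, 27/8, 0, -81/80, 0, …
g: a_k = 1, 3, 9/2, 9/2, 27/8, 81/40, 81/80, 243/560, …
f·g: L₀ = L_f ⊗_s L_g, ord ≤ 2·1.
h=h₀': d/dx-closure on L₀ ⇒ L.
L = 18 - 6·Dx + Dx^2  (order 2).
h: a_k = 3, 0, -27, -54, -81/2, 0, 243/10, 729/35, …
ICs: h(0) = 3, h′(0) = 0.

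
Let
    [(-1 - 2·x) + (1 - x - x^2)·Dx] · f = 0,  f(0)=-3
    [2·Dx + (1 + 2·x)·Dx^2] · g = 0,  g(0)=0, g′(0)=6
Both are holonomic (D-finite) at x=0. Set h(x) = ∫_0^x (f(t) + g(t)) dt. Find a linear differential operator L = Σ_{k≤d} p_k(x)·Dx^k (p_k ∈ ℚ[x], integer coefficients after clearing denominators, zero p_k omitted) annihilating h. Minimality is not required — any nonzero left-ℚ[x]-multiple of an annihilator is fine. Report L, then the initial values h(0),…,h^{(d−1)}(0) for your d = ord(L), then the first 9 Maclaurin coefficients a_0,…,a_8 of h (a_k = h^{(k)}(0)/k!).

f: a_k = -3, -3, -6, -9, -15, -24, -39, -63, -102, …
g: a_k = 0, 6, -6, 8, -12, 96/5, -32, 384/7, -96, …
h₀=f+g: left-lcm gives L₀, ord ≤ 3.
∫: right-multiply L₀ by Dx.
L = (34 + 92·x + 116·x^2 + 48·x^3 + 24·x^4)·Dx^2 + (5 + 60·x + 170·x^2 + 180·x^3 + 100·x^4 + 40·x^5)·Dx^3 + (-3 - 11·x - 5·x^2 + 20·x^3 + 30·x^4 + 24·x^5 + 8·x^6)·Dx^4  (order 4).
h: a_k = 0, -3, 3/2, -4, -1/4, -27/5, -4/5, -71/7, -57/56, …
ICs: h(0) = 0, h′(0) = -3, h′′(0) = 3, h′′′(0) = -24.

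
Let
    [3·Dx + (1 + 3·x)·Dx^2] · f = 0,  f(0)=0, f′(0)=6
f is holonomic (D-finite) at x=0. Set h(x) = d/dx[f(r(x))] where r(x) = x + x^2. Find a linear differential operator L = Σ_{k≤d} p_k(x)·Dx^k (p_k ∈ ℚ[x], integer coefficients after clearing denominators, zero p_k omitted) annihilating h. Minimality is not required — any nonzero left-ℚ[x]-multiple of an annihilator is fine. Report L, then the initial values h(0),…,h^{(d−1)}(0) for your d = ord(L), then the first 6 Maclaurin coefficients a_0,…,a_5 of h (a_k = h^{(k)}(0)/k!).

f: a_k = 0, 6, -9, 18, -81/2, 486/5, …
Substitute x→r, Dx→(1/r')Dx; clear ⇒ L₀.
h₀' ⇒ L via d/dx closure of L₀.
L = (1 + 6·x + 6·x^2) + (1 + 5·x + 9·x^2 + 6·x^3)·Dx  (order 1).
h: a_k = 6, -6, 0, 18, -54, 108, …
ICs: h(0) = 6.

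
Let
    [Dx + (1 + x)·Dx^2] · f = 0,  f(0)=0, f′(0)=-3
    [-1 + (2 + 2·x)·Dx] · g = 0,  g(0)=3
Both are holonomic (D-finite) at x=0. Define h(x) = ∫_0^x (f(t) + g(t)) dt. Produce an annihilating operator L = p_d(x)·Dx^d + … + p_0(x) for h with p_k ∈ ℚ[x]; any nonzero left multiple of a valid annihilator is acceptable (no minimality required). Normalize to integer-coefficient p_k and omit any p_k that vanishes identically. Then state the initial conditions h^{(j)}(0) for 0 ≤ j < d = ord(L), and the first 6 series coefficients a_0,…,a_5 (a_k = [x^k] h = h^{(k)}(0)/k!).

L = Dx^2 + (5 + 5·x)·Dx^3 + (2 + 4·x + 2·x^2)·Dx^4  (order 4).
h: a_k = 0, 3, -3/4, 3/8, -13/64, 81/640, …
ICs: h(0) = 0, h′(0) = 3, h′′(0) = -3/2, h′′′(0) = 9/4.

f: a_k = 0, -3, 3/2, -1, 3/4, -3/5, …
g: a_k = 3, 3/2, -3/8, 3/16, -15/128, 21/256, …
Weyl lclm of L_f,L_g ⇒ L₀ (ord ≤ 3).
h=∫₀ˣh₀: take L = L₀·Dx.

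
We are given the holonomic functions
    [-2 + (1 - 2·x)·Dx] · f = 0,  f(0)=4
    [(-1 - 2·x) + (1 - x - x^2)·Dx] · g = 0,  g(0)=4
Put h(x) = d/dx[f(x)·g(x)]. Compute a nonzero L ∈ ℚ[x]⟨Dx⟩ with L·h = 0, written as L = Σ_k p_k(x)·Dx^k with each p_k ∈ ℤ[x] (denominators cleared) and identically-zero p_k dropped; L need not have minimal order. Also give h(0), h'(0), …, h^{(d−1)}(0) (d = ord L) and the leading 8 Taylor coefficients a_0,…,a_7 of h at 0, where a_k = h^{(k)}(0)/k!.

L = (16 - 30·x - 30·x^2 + 32·x^3 + 48·x^4) + (-3 + 11·x - 3·x^2 - 22·x^3 + 10·x^4 + 12·x^5)·Dx  (order 1).
h: a_k = 48, 256, 912, 2752, 7520, 19296, 47376, 112640, …
ICs: h(0) = 48.

f: a_k = 4, 8, 16, 32, 64, 128, 256, 512, …
g: a_k = 4, 4, 8, 12, 20, 32, 52, 84, …
Sym-product of L_f,L_g gives L₀ (≤ ord 1).
h₀' ⇒ L via d/dx closure of L₀.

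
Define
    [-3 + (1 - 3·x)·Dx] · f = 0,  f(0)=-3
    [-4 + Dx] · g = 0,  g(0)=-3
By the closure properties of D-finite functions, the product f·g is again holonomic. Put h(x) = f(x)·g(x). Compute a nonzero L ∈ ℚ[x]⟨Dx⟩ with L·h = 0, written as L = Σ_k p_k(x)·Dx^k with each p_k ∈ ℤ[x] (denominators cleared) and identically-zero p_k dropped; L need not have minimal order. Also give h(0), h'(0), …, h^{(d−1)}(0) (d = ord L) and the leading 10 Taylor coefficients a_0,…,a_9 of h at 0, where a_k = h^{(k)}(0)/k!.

L = (7 - 12·x) + (-1 + 3·x)·Dx  (order 1).
h: a_k = 9, 63, 261, 879, 2733, 41379/5, 124393/5, 2613277/35, 1120049/5, 211691309/315, …
ICs: h(0) = 9.

f: a_k = -3, -9, -27, -81, -243, -729, -2187, -6561, -19683, -59049, …
g: a_k = -3, -12, -24, -32, -32, -128/5, -256/15, -1024/105, -512/105, -2048/945, …
Sym-product of L_f,L_g gives L₀ (≤ ord 1).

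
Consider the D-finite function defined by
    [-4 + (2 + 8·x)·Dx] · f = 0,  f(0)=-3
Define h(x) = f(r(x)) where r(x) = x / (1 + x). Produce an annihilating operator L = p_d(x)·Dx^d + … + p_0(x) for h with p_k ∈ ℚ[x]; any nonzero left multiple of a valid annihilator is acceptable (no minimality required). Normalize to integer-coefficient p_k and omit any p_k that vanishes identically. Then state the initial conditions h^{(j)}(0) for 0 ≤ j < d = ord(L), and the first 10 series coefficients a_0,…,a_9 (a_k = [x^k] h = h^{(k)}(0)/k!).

f: a_k = -3, -6, 6, -12, 30, -84, 252, -792, 2574, -8580, …
Substitute x→r, Dx→(1/r')Dx; clear ⇒ L₀.
L = -2 + (1 + 6·x + 5·x^2)·Dx  (order 1).
h: a_k = -3, -6, 12, -30, 90, -306, 1128, -4386, 17700, -73410, …
ICs: h(0) = -3.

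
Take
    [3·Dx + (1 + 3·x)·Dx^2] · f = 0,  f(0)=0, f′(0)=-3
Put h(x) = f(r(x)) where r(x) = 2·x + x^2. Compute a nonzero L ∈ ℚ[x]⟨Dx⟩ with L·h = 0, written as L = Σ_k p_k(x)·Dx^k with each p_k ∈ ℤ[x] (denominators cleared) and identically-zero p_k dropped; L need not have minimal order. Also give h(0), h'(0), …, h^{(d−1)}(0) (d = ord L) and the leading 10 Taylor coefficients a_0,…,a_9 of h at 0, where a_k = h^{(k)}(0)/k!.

L = (5 + 6·x + 3·x^2)·Dx + (1 + 7·x + 9·x^2 + 3·x^3)·Dx^2  (order 2).
h: a_k = 0, -6, 15, -54, 441/2, -4806/5, 4365, -142722/7, 388881/4, -470934, …
ICs: h(0) = 0, h′(0) = -6.

f: a_k = 0, -3, 9/2, -9, 81/4, -243/5, 243/2, -2187/7, 6561/8, -2187, …
f∘r: x↦r, Dx↦Dx/r' in L_f ⇒ L₀.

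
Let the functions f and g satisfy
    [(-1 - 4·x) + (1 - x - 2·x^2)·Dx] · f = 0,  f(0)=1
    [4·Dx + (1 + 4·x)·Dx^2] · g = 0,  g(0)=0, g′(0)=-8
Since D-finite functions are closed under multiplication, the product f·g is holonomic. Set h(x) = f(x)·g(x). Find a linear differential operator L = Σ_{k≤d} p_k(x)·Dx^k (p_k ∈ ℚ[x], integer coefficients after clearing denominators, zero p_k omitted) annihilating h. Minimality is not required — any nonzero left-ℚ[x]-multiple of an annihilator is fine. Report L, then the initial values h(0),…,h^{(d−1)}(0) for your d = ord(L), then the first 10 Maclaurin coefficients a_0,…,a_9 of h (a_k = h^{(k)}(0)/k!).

f: a_k = 1, 1, 3, 5, 11, 21, 43, 85, 171, 341, …
g: a_k = 0, -8, 16, -128/3, 128, -2048/5, 4096/3, -32768/7, 16384, -524288/9, …
Product ⇒ symmetric product L₀, ord ≤ 2.
L = (8 + 32·x) + (-2 + 20·x + 40·x^2)·Dx + (-1 - 3·x + 6·x^2 + 8·x^3)·Dx^2  (order 2).
h: a_k = 0, -8, 8, -152/3, 280/3, -2088/5, 5672/5, -153368/35, 99896/7, -16615384/315, …
ICs: h(0) = 0, h′(0) = -8.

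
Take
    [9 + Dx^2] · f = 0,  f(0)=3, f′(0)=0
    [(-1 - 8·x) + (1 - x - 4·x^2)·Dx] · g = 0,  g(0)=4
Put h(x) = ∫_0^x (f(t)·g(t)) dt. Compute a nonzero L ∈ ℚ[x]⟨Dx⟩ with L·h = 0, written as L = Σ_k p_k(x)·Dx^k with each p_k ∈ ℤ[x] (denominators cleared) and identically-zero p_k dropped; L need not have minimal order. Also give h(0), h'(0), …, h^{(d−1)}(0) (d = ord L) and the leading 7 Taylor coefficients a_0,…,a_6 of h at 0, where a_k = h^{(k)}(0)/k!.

f: a_k = 3, 0, -27/2, 0, 81/8, 0, -243/80, …
g: a_k = 4, 4, 20, 36, 116, 260, 724, …
h₀=f·g: eliminate ⇒ L₀, order ≤ 2·1.
h=∫₀ˣh₀: take L = L₀·Dx.
L = (-1 + 9·x + 36·x^2)·Dx + (2 + 16·x)·Dx^2 + (-1 + x + 4·x^2)·Dx^3  (order 3).
h: a_k = 0, 12, 6, 2, 27/2, 237/10, 223/4, …
ICs: h(0) = 0, h′(0) = 12, h′′(0) = 12.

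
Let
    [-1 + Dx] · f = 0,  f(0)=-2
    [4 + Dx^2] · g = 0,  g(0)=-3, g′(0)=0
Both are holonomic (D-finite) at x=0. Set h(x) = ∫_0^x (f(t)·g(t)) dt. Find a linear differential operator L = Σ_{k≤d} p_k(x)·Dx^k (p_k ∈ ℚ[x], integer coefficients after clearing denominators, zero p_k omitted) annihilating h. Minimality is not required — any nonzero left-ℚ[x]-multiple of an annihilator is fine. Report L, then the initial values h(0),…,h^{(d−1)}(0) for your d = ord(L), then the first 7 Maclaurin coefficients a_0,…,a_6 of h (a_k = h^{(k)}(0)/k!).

f: a_k = -2, -2, -1, -1/3, -1/12, -1/60, -1/360, …
g: a_k = -3, 0, 6, 0, -2, 0, 4/15, …
L₀ := L_f ⊗_s L_g (sym. prod.), ord ≤ 2.
Integrate: L := L₀·Dx.
L = 5·Dx - 2·Dx^2 + Dx^3  (order 3).
h: a_k = 0, 6, 3, -3, -11/4, -7/20, 41/120, …
ICs: h(0) = 0, h′(0) = 6, h′′(0) = 6.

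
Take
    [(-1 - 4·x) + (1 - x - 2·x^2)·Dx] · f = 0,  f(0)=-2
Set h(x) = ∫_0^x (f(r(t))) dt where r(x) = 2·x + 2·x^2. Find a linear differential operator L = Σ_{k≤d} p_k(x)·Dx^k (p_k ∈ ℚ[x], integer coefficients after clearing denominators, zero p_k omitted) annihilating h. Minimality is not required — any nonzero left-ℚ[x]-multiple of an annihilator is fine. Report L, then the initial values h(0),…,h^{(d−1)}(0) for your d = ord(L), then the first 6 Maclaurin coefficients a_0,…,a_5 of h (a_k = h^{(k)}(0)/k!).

f: a_k = -2, -2, -6, -10, -22, -42, …
Change of var in L_f (x↦r) gives L₀.
h=∫h₀ ⇒ L = L₀·Dx.
L = (2 + 20·x + 48·x^2 + 32·x^3)·Dx + (-1 + 2·x + 10·x^2 + 16·x^3 + 8·x^4)·Dx^2  (order 2).
h: a_k = 0, -2, -2, -28/3, -32, -616/5, …
ICs: h(0) = 0, h′(0) = -2.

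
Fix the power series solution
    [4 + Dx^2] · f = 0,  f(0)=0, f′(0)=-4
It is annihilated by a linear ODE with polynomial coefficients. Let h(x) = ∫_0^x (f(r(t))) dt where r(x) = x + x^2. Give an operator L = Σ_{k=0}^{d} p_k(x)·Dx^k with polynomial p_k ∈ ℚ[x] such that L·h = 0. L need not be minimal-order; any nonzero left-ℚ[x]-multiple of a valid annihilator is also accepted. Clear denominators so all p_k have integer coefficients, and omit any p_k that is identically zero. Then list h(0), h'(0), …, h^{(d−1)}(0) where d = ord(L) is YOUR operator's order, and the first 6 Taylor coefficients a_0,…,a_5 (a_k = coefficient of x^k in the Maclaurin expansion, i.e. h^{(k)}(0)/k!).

f: a_k = 0, -4, 0, 8/3, 0, -8/15, …
h₀=f(r): pull back L_f along r ⇒ L₀.
∫: right-multiply L₀ by Dx.
L = (4 + 24·x + 48·x^2 + 32·x^3)·Dx - 2·Dx^2 + (1 + 2·x)·Dx^3  (order 3).
h: a_k = 0, 0, -2, -4/3, 2/3, 8/5, …
ICs: h(0) = 0, h′(0) = 0, h′′(0) = -4.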